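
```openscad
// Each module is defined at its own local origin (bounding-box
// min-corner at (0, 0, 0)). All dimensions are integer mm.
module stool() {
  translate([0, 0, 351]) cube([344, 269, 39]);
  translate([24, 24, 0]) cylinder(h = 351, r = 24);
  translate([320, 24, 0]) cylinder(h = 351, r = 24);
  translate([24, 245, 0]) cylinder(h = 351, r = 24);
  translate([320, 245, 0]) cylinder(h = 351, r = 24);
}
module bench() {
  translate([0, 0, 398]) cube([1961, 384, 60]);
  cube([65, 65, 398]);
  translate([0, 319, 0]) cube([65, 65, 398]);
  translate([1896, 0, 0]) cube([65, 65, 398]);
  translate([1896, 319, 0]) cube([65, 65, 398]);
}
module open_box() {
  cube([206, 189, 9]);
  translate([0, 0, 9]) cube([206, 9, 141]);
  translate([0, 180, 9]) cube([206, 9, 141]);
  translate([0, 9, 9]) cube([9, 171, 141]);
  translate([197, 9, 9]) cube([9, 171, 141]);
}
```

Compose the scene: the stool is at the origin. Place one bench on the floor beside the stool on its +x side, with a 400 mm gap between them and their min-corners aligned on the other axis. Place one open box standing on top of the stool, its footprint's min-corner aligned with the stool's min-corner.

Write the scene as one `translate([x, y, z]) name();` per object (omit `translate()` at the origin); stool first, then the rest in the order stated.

stool();
translate([744, 0, 0]) bench();
translate([0, 0, 390]) open_box();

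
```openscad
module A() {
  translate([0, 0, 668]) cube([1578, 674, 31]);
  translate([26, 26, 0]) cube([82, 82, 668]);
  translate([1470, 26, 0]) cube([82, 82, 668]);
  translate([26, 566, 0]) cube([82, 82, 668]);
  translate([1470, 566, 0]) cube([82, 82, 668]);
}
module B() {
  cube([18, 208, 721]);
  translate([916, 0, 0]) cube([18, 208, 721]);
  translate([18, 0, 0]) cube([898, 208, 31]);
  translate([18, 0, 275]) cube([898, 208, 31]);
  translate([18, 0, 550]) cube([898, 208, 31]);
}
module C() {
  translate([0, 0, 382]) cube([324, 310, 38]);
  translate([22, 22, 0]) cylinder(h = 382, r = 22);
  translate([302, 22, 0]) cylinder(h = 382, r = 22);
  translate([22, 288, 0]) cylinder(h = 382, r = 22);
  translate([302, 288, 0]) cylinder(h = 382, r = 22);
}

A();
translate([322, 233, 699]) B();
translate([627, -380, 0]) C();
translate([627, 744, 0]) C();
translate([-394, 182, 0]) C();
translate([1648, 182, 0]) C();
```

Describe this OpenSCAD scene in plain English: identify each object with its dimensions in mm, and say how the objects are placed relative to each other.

A is a table with a 1578×674 mm rectangular top, 31 mm thick, top surface at z = 699 mm, supported by four 82×82 mm square legs, each inset 26 mm from the nearest pair of top edges, running from the floor.

B is a bookshelf 934 mm wide overall, 208 mm deep and 721 mm tall. The two sides are 18 mm thick vertical panels. 3 horizontal shelves of 31 mm thickness span between the inner faces of the sides; the lowest shelf sits on the floor and shelves are stacked with a clear vertical gap of 244 mm between each pair.

C is a simple wooden stool: a rectangular seat 324 mm (x) by 310 mm (y), 38 mm thick, top face at z = 420 mm, on four round legs, each 44 mm in diameter. The legs rest on z = 0, each leg's axis is inset half a diameter from the nearest pair of seat edges (so the leg's bounding box is flush with the corner).

The bookshelf is on top of the table, centred. Four stools sit around the table at the −y, +y, −x, +x sides.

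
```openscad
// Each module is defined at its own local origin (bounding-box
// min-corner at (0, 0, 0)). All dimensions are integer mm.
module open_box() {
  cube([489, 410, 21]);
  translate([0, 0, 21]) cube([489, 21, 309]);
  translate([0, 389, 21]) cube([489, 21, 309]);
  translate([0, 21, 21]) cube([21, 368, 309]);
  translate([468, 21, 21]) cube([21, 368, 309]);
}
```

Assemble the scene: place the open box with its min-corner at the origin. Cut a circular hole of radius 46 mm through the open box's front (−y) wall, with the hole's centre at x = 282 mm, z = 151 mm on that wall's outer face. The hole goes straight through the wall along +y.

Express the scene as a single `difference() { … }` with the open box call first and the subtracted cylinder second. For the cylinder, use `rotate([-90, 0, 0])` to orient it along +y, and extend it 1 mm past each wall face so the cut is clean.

difference() {
  open_box();
  translate([282, -1, 151]) rotate([-90, 0, 0]) cylinder(h = 23, r = 46);
}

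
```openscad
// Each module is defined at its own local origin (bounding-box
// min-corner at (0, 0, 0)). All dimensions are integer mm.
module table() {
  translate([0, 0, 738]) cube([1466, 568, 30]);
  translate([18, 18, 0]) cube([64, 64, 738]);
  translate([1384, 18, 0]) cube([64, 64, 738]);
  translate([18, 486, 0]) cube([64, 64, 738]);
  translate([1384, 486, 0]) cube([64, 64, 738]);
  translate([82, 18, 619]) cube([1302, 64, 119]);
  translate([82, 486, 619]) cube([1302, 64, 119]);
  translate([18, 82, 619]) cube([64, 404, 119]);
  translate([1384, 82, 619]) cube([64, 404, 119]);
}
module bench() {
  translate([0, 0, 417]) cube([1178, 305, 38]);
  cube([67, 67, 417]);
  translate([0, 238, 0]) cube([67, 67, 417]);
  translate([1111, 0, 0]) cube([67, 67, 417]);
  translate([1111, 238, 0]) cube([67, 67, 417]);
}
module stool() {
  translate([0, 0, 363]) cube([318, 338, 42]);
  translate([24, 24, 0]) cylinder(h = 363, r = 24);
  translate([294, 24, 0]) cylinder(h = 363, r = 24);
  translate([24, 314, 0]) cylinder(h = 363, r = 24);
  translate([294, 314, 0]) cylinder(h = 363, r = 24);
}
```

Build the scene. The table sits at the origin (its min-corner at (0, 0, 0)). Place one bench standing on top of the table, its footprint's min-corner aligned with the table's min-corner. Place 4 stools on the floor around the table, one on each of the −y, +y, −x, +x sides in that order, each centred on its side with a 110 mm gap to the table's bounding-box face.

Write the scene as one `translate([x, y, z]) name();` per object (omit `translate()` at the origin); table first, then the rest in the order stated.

table();
translate([0, 0, 768]) bench();
translate([574, -448, 0]) stool();
translate([574, 678, 0]) stool();
translate([-428, 115, 0]) stool();
translate([1576, 115, 0]) stool();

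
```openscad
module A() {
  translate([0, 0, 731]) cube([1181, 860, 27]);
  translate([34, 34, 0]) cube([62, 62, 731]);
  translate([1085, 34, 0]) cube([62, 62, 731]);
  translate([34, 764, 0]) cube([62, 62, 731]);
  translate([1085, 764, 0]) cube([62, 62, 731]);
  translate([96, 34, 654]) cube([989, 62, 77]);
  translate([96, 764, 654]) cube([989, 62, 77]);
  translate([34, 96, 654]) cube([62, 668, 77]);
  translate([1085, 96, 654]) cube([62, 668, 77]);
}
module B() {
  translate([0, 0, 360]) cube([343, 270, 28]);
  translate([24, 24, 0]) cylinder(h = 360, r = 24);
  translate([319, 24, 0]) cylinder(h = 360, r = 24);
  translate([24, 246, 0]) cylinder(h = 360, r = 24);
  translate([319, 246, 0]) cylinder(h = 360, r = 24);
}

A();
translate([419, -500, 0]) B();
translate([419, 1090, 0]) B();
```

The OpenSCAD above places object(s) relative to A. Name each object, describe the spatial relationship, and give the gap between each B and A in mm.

Each stool's nearest face is 230 mm from the table's bounding box.

A is a table. B is a stool. Two stools sit around the table at the −y, +y sides. The gap between each stool and the table is 230 mm.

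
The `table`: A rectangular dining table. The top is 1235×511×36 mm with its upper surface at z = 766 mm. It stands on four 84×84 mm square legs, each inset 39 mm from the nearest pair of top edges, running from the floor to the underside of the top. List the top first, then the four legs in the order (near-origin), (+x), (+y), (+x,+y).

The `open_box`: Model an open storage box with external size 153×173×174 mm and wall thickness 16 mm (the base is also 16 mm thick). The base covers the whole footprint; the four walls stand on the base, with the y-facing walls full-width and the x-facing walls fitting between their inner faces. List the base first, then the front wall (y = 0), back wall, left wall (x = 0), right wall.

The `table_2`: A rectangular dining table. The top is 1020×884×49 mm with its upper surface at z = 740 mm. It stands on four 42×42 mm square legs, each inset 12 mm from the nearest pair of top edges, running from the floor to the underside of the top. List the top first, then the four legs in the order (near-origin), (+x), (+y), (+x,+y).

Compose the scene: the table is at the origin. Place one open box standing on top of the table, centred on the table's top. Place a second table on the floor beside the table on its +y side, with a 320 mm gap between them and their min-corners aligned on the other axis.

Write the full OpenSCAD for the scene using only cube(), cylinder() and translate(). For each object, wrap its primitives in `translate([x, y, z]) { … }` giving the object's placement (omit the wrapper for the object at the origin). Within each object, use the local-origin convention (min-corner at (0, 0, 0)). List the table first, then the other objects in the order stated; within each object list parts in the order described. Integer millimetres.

translate([0, 0, 730]) cube([1235, 511, 36]);
translate([39, 39, 0]) cube([84, 84, 730]);
translate([1112, 39, 0]) cube([84, 84, 730]);
translate([39, 388, 0]) cube([84, 84, 730]);
translate([1112, 388, 0]) cube([84, 84, 730]);
translate([541, 169, 766]) {
  cube([153, 173, 16]);
  translate([0, 0, 16]) cube([153, 16, 158]);
  translate([0, 157, 16]) cube([153, 16, 158]);
  translate([0, 16, 16]) cube([16, 141, 158]);
  translate([137, 16, 16]) cube([16, 141, 158]);
}
translate([0, 831, 0]) {
  translate([0, 0, 691]) cube([1020, 884, 49]);
  translate([12, 12, 0]) cube([42, 42, 691]);
  translate([966, 12, 0]) cube([42, 42, 691]);
  translate([12, 830, 0]) cube([42, 42, 691]);
  translate([966, 830, 0]) cube([42, 42, 691]);
}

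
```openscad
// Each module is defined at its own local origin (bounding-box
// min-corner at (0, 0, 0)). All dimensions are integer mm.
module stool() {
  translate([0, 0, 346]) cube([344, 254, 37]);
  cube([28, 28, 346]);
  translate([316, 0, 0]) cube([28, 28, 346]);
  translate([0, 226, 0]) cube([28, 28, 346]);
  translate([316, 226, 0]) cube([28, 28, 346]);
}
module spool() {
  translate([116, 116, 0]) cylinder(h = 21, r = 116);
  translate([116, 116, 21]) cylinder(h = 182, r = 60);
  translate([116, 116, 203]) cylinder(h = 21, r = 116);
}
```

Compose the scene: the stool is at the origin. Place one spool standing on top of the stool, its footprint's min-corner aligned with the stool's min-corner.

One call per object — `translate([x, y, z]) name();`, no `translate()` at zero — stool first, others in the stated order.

stool();
translate([0, 0, 383]) spool();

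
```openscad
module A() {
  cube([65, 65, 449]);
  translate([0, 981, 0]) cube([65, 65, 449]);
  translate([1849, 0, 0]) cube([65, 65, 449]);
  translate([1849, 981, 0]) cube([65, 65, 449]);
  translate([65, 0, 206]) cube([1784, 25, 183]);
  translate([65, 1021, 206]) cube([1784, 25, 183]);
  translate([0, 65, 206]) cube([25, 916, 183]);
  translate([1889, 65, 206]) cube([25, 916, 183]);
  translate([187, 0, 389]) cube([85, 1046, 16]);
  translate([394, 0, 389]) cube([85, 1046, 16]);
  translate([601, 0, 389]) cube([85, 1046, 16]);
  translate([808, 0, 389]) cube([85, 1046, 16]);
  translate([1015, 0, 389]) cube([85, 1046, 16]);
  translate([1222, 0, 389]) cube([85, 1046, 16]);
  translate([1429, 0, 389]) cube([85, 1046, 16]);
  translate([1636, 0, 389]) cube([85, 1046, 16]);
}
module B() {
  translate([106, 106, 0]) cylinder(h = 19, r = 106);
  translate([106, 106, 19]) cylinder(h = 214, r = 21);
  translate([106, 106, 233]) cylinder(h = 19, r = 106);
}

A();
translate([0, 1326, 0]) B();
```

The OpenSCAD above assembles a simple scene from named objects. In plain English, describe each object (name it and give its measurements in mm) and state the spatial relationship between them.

A is a bed frame 1914 mm long (x) by 1046 mm wide (y). Four 65×65 mm corner posts, 449 mm tall, at the corners of the footprint. Four rails of 25 mm thickness and 183 mm height run between adjacent posts with their undersides at z = 206 mm, their outer faces flush with the outside of the frame (the two x-running rails run between the posts' inner faces; the two y-running rails run between the posts' inner faces). 8 slats, each 85 mm wide (x) and 16 mm thick, lie across the top of the two x-running rails, running the full 1046 mm width of the frame in y; the slats are evenly spaced along x between the inner faces of the end posts with equal gaps (rounded down to the nearest mm) at the −x end and between each pair — any rounding remainder accumulates at the +x end.

B is a spool: two coaxial disc flanges of radius 106 mm and thickness 19 mm, joined by a core cylinder of radius 21 mm and height 214 mm. The lower flange rests on z = 0 and the three cylinders share a vertical axis.

The spool is on the floor beside the bed frame on its +y side.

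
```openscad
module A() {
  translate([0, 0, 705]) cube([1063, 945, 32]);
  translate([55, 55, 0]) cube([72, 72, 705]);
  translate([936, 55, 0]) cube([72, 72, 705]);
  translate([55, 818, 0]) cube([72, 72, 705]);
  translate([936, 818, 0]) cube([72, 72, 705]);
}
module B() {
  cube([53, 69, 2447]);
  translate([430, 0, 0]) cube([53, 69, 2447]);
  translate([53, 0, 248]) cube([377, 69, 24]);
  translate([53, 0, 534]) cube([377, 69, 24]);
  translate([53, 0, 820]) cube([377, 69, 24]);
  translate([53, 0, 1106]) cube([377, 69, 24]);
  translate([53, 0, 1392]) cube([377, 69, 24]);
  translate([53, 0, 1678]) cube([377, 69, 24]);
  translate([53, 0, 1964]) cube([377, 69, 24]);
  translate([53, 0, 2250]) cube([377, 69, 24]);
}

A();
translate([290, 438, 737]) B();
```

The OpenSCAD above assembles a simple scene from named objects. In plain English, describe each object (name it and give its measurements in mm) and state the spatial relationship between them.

A is a table: top 1063 mm (x) × 945 mm (y), 32 mm thick, upper face at z = 737 mm, on four 72×72 mm square legs, each inset 55 mm from the nearest pair of top edges, running from z = 0 to the bottom of the top.

B is a straight ladder. Two 53×69 mm vertical rails, 2447 mm tall, stand 483 mm apart (outside-to-outside) with their front faces coplanar on the −y side. 8 rungs, each 69 mm deep and 24 mm tall, span between the inner faces of the rails, front faces flush with the rails. The lowest rung's underside is at z = 248 mm and rungs are spaced 286 mm apart (underside to underside).

The ladder is on top of the table, centred.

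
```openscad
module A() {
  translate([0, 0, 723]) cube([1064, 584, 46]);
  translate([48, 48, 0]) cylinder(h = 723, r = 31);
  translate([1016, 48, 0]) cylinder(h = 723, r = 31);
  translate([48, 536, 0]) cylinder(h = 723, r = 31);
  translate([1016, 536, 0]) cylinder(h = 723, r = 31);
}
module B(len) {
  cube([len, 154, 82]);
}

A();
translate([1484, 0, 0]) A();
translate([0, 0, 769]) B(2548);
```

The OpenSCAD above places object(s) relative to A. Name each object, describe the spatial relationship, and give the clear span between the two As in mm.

A is a table. B is a beam. A beam spans the tops of two tables. The clear span between the two tables is 420 mm.

Second table starts at x = 1484; first ends at x = 1064; clear span = 1484 − 1064 = 420 mm.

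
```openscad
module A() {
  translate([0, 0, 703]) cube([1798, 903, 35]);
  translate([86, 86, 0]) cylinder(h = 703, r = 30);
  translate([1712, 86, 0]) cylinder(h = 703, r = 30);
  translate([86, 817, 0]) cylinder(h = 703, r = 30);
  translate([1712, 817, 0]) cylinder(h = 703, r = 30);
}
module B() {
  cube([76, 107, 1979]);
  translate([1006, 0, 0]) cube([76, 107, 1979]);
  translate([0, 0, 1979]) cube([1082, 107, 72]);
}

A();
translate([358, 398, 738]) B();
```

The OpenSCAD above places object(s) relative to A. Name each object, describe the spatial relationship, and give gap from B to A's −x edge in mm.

The door frame's min-x is at 358; the table's min-x is 0; gap = 358 mm.

A is a table. B is a door frame. The door frame is on top of the table, centred. The gap from the door frame to the table's −x edge is 358 mm.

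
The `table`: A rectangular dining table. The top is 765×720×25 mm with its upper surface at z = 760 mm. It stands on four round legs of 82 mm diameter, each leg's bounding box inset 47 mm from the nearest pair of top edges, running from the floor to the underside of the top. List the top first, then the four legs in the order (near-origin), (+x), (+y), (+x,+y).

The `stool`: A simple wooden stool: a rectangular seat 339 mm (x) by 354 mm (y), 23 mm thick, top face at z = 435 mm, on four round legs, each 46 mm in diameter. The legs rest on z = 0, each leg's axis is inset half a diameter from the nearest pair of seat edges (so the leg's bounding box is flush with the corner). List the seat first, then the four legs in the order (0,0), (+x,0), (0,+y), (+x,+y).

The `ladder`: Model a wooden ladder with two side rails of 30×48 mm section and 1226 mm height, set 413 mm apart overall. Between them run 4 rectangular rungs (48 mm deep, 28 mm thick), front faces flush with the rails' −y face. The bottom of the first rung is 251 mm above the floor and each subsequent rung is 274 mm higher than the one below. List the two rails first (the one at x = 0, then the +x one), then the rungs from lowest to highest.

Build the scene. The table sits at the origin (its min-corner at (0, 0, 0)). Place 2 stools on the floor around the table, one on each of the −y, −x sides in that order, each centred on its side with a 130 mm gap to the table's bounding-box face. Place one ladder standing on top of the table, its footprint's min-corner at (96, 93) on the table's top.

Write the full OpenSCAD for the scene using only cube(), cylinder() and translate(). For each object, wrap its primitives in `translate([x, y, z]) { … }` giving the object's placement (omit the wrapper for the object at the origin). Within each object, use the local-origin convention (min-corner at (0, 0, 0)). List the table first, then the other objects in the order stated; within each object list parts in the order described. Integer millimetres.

translate([0, 0, 735]) cube([765, 720, 25]);
translate([88, 88, 0]) cylinder(h = 735, r = 41);
translate([677, 88, 0]) cylinder(h = 735, r = 41);
translate([88, 632, 0]) cylinder(h = 735, r = 41);
translate([677, 632, 0]) cylinder(h = 735, r = 41);
translate([213, -484, 0]) {
  translate([0, 0, 412]) cube([339, 354, 23]);
  translate([23, 23, 0]) cylinder(h = 412, r = 23);
  translate([316, 23, 0]) cylinder(h = 412, r = 23);
  translate([23, 331, 0]) cylinder(h = 412, r = 23);
  translate([316, 331, 0]) cylinder(h = 412, r = 23);
}
translate([-469, 183, 0]) {
  translate([0, 0, 412]) cube([339, 354, 23]);
  translate([23, 23, 0]) cylinder(h = 412, r = 23);
  translate([316, 23, 0]) cylinder(h = 412, r = 23);
  translate([23, 331, 0]) cylinder(h = 412, r = 23);
  translate([316, 331, 0]) cylinder(h = 412, r = 23);
}
translate([96, 93, 760]) {
  cube([30, 48, 1226]);
  translate([383, 0, 0]) cube([30, 48, 1226]);
  translate([30, 0, 251]) cube([353, 48, 28]);
  translate([30, 0, 525]) cube([353, 48, 28]);
  translate([30, 0, 799]) cube([353, 48, 28]);
  translate([30, 0, 1073]) cube([353, 48, 28]);
}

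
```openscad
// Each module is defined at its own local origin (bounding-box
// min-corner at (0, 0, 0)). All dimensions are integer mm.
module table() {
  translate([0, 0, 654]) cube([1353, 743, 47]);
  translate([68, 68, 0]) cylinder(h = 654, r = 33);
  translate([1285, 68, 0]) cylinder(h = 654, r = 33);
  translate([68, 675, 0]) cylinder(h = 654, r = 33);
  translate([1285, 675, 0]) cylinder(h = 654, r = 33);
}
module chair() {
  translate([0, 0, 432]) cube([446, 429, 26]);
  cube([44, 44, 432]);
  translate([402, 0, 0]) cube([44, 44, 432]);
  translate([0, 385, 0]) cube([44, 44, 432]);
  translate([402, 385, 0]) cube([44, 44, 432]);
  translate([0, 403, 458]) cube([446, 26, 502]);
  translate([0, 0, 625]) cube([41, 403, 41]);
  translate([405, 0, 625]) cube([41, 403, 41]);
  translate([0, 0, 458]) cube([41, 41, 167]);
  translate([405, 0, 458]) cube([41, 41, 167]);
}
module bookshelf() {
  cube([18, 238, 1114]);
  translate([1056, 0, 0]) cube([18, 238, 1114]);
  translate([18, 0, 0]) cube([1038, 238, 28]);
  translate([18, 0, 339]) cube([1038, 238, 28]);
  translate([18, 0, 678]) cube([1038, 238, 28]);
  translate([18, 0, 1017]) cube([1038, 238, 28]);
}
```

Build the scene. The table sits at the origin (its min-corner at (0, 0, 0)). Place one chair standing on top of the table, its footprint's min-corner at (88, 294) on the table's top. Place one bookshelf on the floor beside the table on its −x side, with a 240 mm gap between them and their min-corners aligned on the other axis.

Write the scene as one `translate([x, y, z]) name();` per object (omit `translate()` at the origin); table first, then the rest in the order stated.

table();
translate([88, 294, 701]) chair();
translate([-1314, 0, 0]) bookshelf();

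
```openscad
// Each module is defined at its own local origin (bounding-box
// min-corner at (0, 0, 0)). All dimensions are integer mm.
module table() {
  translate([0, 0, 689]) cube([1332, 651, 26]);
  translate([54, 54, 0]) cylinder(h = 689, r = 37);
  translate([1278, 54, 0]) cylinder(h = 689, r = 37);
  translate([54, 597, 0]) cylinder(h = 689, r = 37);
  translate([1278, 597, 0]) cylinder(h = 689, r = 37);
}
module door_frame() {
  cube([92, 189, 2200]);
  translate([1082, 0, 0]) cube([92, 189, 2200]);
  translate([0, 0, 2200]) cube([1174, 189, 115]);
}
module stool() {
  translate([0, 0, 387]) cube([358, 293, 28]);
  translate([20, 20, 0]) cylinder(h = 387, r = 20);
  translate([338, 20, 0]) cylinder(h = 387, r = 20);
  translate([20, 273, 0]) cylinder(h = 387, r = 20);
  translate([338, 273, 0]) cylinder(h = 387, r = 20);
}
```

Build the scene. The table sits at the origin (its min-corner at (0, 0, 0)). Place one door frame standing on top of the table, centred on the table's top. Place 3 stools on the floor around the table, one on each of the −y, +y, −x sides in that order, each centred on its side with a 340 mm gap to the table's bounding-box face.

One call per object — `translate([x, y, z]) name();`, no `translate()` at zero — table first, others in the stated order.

table();
translate([79, 231, 715]) door_frame();
translate([487, -633, 0]) stool();
translate([487, 991, 0]) stool();
translate([-698, 179, 0]) stool();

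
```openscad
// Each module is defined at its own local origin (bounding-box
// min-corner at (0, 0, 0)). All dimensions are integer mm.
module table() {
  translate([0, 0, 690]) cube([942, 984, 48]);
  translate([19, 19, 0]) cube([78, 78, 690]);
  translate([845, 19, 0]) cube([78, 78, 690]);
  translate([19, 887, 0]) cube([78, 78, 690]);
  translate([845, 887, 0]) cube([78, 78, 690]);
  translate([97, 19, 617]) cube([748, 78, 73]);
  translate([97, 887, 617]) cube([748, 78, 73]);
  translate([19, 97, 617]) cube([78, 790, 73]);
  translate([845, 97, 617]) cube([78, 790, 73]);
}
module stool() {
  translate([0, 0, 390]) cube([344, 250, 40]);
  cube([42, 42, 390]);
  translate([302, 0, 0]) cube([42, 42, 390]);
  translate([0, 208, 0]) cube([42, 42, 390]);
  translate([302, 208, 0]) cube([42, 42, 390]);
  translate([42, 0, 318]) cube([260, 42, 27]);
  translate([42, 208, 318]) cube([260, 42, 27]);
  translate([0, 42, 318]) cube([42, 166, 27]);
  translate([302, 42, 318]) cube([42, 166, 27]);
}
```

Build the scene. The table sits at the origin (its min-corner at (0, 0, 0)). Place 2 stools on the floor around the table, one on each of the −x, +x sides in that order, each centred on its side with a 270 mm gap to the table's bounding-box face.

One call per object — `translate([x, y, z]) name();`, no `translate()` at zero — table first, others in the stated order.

table();
translate([-614, 367, 0]) stool();
translate([1212, 367, 0]) stool();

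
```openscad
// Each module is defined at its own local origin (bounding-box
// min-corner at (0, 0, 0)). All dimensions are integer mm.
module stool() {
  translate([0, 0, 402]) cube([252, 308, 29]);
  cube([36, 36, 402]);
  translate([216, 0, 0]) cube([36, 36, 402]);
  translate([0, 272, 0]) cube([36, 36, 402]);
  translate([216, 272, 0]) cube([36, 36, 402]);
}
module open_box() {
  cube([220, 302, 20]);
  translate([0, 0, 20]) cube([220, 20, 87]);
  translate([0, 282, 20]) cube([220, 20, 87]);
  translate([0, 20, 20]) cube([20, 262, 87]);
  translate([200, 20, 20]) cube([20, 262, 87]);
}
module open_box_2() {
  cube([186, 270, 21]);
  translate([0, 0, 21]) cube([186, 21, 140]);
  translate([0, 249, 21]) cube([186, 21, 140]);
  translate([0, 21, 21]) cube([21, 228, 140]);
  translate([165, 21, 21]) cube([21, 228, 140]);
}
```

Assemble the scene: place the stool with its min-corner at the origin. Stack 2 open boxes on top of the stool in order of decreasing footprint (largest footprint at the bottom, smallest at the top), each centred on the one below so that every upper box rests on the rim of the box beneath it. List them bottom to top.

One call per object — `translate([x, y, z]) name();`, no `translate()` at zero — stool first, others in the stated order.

stool();
translate([16, 3, 431]) open_box();
translate([33, 19, 538]) open_box_2();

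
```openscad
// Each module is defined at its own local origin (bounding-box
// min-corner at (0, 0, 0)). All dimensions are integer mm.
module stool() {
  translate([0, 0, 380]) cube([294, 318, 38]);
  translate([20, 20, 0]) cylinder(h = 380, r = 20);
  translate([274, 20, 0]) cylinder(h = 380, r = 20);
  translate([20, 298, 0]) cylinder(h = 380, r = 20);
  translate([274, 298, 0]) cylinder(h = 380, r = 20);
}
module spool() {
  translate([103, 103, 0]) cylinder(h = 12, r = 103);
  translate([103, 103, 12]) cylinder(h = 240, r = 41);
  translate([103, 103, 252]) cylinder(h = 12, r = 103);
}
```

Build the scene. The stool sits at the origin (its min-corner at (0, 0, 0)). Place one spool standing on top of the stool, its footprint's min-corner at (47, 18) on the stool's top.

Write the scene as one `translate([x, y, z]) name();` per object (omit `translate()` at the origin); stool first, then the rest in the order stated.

stool();
translate([47, 18, 418]) spool();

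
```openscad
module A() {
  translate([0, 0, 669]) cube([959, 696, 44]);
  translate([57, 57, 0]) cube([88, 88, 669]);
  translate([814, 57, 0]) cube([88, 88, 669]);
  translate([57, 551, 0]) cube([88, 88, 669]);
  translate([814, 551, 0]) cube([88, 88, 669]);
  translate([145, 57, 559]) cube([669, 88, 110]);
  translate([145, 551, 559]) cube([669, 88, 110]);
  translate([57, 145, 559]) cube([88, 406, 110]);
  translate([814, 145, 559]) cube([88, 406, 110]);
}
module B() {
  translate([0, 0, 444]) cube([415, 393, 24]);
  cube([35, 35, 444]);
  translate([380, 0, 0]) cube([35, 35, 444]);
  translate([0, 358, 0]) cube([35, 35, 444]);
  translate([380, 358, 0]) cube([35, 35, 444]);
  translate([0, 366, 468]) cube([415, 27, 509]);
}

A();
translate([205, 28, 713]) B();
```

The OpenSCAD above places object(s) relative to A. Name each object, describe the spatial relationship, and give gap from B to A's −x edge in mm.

The chair's min-x is at 205; the table's min-x is 0; gap = 205 mm.

A is a table. B is a chair. The chair is on top of the table. The gap from the chair to the table's −x edge is 205 mm.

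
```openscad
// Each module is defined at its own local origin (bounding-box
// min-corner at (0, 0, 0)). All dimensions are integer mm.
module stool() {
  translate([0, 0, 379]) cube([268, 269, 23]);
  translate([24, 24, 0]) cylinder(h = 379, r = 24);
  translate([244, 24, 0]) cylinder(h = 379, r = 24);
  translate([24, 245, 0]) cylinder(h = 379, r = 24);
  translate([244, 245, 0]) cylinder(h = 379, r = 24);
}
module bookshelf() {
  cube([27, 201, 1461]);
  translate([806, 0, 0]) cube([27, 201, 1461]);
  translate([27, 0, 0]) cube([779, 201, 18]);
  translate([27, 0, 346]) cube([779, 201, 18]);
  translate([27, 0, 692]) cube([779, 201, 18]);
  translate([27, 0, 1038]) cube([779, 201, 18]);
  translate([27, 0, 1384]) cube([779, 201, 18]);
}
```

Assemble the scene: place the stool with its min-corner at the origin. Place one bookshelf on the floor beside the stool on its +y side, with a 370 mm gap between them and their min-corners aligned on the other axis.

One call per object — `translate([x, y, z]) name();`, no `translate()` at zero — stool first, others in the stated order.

stool();
translate([0, 639, 0]) bookshelf();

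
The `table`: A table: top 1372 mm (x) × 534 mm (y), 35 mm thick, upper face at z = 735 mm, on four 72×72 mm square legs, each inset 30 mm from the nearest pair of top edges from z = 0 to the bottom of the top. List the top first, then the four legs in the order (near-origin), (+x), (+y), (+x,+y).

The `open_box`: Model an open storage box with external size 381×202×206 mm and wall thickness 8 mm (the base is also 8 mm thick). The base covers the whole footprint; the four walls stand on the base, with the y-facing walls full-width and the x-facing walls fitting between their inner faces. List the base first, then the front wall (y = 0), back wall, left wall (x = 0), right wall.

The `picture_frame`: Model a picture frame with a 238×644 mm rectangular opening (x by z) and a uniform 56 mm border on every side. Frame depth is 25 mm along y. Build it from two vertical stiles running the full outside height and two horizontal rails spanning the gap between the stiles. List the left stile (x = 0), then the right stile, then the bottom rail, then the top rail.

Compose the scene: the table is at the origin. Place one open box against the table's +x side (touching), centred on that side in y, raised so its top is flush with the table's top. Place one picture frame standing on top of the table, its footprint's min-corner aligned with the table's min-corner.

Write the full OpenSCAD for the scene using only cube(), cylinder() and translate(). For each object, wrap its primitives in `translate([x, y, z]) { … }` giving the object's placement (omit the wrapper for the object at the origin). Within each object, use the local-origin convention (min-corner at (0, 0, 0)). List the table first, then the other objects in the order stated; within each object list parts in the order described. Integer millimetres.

translate([0, 0, 700]) cube([1372, 534, 35]);
translate([30, 30, 0]) cube([72, 72, 700]);
translate([1270, 30, 0]) cube([72, 72, 700]);
translate([30, 432, 0]) cube([72, 72, 700]);
translate([1270, 432, 0]) cube([72, 72, 700]);
translate([1372, 166, 529]) {
  cube([381, 202, 8]);
  translate([0, 0, 8]) cube([381, 8, 198]);
  translate([0, 194, 8]) cube([381, 8, 198]);
  translate([0, 8, 8]) cube([8, 186, 198]);
  translate([373, 8, 8]) cube([8, 186, 198]);
}
translate([0, 0, 735]) {
  cube([56, 25, 756]);
  translate([294, 0, 0]) cube([56, 25, 756]);
  translate([56, 0, 0]) cube([238, 25, 56]);
  translate([56, 0, 700]) cube([238, 25, 56]);
}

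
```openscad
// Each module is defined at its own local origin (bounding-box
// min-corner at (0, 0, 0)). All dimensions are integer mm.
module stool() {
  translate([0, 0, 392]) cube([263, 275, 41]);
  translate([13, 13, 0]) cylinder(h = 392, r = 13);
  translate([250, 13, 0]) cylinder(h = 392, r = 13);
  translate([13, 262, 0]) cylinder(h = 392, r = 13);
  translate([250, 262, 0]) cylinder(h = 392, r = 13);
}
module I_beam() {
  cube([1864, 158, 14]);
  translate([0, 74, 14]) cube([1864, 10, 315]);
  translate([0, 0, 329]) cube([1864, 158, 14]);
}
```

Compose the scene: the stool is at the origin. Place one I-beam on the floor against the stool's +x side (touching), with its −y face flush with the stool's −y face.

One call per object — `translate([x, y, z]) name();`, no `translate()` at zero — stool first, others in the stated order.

stool();
translate([263, 0, 0]) I_beam();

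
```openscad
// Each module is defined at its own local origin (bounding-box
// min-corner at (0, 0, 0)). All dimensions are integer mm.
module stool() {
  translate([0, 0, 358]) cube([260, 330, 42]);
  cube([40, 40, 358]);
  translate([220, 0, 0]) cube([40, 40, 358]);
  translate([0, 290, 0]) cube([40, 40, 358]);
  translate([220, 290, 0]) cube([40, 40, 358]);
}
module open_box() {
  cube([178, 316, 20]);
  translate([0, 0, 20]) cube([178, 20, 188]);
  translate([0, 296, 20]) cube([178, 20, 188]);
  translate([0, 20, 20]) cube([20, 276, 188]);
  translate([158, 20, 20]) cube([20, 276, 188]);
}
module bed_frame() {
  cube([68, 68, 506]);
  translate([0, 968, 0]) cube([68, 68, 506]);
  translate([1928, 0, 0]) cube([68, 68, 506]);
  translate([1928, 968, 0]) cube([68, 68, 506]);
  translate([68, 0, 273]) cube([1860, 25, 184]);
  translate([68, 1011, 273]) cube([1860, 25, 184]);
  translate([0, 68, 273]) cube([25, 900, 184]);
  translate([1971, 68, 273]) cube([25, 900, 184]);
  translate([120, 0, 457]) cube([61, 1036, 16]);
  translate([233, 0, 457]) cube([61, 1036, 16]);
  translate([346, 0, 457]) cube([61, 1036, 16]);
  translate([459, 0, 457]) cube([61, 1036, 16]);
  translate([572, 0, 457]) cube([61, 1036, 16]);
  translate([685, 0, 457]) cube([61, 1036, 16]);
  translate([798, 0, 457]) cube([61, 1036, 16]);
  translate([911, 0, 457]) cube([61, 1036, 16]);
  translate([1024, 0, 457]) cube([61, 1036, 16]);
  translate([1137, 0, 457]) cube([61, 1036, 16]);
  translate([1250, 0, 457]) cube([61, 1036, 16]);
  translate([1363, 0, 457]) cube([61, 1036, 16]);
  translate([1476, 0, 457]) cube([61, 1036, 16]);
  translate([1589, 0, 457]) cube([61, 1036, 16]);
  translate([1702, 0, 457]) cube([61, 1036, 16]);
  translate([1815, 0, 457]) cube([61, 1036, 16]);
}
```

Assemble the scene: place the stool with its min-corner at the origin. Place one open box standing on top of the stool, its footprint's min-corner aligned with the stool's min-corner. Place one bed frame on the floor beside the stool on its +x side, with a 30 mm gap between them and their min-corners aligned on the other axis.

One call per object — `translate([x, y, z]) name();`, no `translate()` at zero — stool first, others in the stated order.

stool();
translate([0, 0, 400]) open_box();
translate([290, 0, 0]) bed_frame();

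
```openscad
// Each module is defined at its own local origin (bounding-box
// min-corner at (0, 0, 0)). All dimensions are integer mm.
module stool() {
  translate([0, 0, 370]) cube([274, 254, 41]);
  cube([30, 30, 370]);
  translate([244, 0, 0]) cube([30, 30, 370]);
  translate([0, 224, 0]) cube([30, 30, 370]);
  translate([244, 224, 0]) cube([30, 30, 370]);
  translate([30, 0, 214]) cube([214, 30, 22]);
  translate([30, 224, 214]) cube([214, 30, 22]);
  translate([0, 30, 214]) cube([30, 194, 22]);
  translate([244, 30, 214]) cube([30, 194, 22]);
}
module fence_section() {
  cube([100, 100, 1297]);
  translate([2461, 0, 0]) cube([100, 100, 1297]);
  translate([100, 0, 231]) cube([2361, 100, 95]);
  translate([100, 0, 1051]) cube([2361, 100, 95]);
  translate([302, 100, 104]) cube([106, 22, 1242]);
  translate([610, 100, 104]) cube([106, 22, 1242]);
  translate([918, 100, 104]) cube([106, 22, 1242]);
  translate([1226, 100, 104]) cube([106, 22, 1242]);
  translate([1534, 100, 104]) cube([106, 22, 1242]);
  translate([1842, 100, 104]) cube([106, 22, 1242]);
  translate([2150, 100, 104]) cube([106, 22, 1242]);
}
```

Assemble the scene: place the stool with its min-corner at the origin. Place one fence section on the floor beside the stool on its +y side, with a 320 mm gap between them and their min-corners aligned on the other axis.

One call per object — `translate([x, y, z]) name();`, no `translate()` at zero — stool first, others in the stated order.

stool();
translate([0, 574, 0]) fence_section();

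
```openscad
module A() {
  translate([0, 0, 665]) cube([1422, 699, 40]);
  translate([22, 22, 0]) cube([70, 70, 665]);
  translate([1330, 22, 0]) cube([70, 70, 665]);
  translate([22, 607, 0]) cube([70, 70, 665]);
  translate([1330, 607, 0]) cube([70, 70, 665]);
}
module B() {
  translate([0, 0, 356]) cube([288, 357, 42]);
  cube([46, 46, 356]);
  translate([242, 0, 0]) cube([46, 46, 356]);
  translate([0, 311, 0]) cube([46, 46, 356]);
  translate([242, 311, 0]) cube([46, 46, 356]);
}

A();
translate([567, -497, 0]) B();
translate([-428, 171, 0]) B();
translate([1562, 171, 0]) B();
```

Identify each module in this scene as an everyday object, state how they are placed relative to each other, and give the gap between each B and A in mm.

A is a table. B is a stool. Three stools sit around the table at the −y, −x, +x sides. The gap between each stool and the table is 140 mm.

Each stool's nearest face is 140 mm from the table's bounding box.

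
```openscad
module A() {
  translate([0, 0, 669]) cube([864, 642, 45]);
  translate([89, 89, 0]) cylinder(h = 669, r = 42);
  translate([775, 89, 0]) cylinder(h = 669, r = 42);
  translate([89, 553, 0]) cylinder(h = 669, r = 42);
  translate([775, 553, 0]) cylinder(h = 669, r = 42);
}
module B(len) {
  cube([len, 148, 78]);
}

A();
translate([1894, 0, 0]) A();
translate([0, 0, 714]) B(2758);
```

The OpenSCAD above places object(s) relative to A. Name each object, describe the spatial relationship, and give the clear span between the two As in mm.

A is a table. B is a beam. A beam spans the tops of two tables. The clear span between the two tables is 1030 mm.

Second table starts at x = 1894; first ends at x = 864; clear span = 1894 − 864 = 1030 mm.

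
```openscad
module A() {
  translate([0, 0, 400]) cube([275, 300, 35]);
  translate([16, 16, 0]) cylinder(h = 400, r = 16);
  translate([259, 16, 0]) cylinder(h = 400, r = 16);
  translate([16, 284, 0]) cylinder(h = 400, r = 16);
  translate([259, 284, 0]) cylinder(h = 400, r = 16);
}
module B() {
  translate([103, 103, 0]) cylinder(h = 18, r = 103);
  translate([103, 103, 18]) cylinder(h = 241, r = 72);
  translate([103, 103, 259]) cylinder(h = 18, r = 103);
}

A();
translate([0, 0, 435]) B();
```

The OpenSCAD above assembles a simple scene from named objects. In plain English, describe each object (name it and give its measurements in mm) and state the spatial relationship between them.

A is a four-legged stool. The seat is a 275×300×35 mm slab whose top surface is at z = 435 mm; four round legs, each 32 mm in diameter, run from the floor (z = 0) to the underside of the seat, each leg's axis is inset half a diameter from the nearest pair of seat edges (so the leg's bounding box is flush with the corner).

B is a spool: two coaxial disc flanges of radius 103 mm and thickness 18 mm, joined by a core cylinder of radius 72 mm and height 241 mm. The lower flange rests on z = 0 and the three cylinders share a vertical axis.

The spool is on top of the stool.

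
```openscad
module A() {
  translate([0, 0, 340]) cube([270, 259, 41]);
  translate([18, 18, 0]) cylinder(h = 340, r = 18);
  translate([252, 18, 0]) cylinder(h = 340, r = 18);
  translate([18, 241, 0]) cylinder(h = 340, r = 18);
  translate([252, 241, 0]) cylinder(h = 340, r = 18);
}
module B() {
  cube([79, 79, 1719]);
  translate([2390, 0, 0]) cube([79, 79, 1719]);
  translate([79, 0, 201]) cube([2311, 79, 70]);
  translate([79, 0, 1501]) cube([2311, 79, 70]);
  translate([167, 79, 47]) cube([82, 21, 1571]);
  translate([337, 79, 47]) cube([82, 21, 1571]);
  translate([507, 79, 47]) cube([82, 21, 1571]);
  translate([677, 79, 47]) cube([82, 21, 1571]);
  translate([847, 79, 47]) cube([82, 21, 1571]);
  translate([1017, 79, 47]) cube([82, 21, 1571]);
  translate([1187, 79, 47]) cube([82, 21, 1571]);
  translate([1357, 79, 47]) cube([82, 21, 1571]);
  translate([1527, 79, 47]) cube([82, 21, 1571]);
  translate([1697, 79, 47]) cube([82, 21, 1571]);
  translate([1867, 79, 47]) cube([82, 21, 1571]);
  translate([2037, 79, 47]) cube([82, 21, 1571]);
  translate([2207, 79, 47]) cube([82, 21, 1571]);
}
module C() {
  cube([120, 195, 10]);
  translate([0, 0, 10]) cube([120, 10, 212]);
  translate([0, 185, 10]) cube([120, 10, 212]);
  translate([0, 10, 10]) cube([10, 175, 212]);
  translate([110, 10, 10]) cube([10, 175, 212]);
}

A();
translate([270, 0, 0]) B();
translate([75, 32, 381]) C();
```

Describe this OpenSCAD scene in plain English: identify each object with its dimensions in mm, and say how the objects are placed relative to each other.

A is a four-legged stool. The seat is 270×259 mm, 41 mm thick, top at z = 381 mm. It stands on four round legs, each 36 mm in diameter, from z = 0 to the seat underside, each leg's axis is inset half a diameter from the nearest pair of seat edges (so the leg's bounding box is flush with the corner).

B is a fence section. Two 79×79 mm posts, 1719 mm tall, stand on the floor with a clear span of 2311 mm between their inner faces. Two horizontal rails of 79×70 mm section span the gap between the posts with their undersides at z = 201 mm and z = 1501 mm, flush with the posts' −y face. 13 pickets, each 82 mm wide, 21 mm thick and 1571 mm tall, are fixed to the +y face of the rails with their bottoms at z = 47 mm, evenly spaced across the span with equal gaps (rounded down to the nearest mm) at the −x end and between each pair — any rounding remainder accumulates at the +x end.

C is an open-topped rectangular box: outside dimensions 120×195×222 mm, with a uniform wall and base thickness of 10 mm. The base is a full 120×195 slab on the floor; four walls sit on top of the base. The front and back walls (the −y and +y sides) span the full width; the two side walls fit between them.

The fence section is against the stool's +x side, with their −y faces flush. The open box is on top of the stool, centred.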